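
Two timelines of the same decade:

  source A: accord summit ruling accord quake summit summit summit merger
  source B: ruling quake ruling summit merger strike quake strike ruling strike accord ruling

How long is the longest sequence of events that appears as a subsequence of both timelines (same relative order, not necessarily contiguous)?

4

One common subsequence of length 4: ruling at source A[3]=source B[1] → quake at source A[5]=source B[2] → summit at source A[8]=source B[4] → merger at source A[9]=source B[5]. Since dp[9][12] = 4, nothing longer is possible.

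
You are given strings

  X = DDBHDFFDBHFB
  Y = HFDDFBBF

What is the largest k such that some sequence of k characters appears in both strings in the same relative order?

5

Match D (X #1, Y #3) → D (X #2, Y #4) → B (X #3, Y #6) → B (X #9, Y #7) → F (X #11, Y #8) — 5 characters in the same relative order in both. Since dp[12][8] = 5, nothing longer is possible.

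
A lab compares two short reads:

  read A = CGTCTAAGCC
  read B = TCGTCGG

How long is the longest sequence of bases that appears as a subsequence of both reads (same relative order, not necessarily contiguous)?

One common subsequence of length 5: C (read A #1, read B #2) → G (read A #2, read B #3) → T (read A #3, read B #4) → C (read A #4, read B #5) → G (read A #8, read B #7). Since dp[10][7] = 5, nothing longer is possible.

5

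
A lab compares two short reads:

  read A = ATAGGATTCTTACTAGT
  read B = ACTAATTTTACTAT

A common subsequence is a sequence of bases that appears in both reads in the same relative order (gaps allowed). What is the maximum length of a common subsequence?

13

Match A (read A #1, read B #1); then T (read A #2, read B #3); then A (read A #3, read B #4); then A (read A #6, read B #5); then T (read A #7, read B #6); then T (read A #8, read B #7); then T (read A #10, read B #8); then T (read A #11, read B #9); then A (read A #12, read B #10); then C (read A #13, read B #11); then T (read A #14, read B #12); then A (read A #15, read B #13); then T (read A #17, read B #14) — 13 bases in the same relative order in both. dp[17][14] = 13 confirms this is the maximum.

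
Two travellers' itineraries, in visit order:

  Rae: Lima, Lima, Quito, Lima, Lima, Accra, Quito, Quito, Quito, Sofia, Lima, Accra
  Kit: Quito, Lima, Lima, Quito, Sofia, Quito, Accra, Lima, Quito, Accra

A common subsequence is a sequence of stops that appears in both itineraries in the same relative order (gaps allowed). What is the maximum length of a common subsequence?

7

Taking Quito at Rae[3]=Kit[1], then Lima at Rae[4]=Kit[2], then Lima at Rae[5]=Kit[3], then Quito at Rae[7]=Kit[4], then Quito at Rae[8]=Kit[6], then Quito at Rae[9]=Kit[9], then Accra at Rae[12]=Kit[10] gives a common subsequence of length 7. Since dp[12][10] = 7, nothing longer is possible.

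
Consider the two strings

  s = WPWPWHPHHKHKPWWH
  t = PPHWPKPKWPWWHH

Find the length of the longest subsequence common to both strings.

Taking P (s #2, t #1) → P (s #4, t #2) → W (s #5, t #4) → P (s #7, t #5) → K (s #10, t #6) → K (s #12, t #8) → P (s #13, t #10) → W (s #14, t #11) → W (s #15, t #12) → H (s #16, t #14) gives a common subsequence of length 10, and the DP table's final entry dp[16][14] is also 10, so no common subsequence is longer.

10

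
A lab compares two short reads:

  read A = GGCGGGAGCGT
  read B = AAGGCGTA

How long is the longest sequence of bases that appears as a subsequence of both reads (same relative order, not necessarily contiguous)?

5

Match G [1,3] → G [2,4] → C [3,5] → G [4,6] → A [7,8] — 5 bases in the same relative order in both. dp[11][8] = 5 confirms this is the maximum.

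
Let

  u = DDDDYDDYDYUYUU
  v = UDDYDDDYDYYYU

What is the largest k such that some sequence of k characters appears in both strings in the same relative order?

10

One common subsequence of length 10: D at u[1]=v[3]; then D at u[2]=v[5]; then D at u[3]=v[6]; then D at u[4]=v[7]; then Y at u[5]=v[8]; then D at u[7]=v[9]; then Y at u[8]=v[10]; then Y at u[10]=v[11]; then Y at u[12]=v[12]; then U at u[14]=v[13]. dp[14][13] = 10 confirms this is the maximum.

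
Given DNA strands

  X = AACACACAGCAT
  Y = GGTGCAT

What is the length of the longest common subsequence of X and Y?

4

One common subsequence of length 4: G (X #9, Y #4), then C (X #10, Y #5), then A (X #11, Y #6), then T (X #12, Y #7). Since dp[12][7] = 4, nothing longer is possible.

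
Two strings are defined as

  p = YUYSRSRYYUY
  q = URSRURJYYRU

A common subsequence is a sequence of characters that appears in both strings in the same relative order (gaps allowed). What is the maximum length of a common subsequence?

7

One common subsequence of length 7: U (p #2, q #1), then S (p #4, q #3), then R (p #5, q #4), then R (p #7, q #6), then Y (p #8, q #8), then Y (p #9, q #9), then U (p #10, q #11). The LCS DP gives dp[11][11] = 7, so this is optimal.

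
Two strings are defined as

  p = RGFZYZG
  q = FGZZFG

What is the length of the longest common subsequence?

Let dp[i][j] be the LCS length of the first i characters of p and the first j characters of q. dp[i][j] = dp[i-1][j-1]+1 when the i-th and j-th characters match, else max(dp[i-1][j], dp[i][j-1]).
    ·  F  G  Z  Z  F  G
 ·  0  0  0  0  0  0  0
 R  0  0  0  0  0  0  0
 G  0  0  1  1  1  1  1
 F  0  1  1  1  1  2  2
 Z  0  1  1  2  2  2  2
 Y  0  1  1  2  2  2  2
 Z  0  1  1  2  3  3  3
 G  0  1  2  2  3  3  4
dp[7][6] = 4. One LCS (by backtracking along matches): GZZG.

4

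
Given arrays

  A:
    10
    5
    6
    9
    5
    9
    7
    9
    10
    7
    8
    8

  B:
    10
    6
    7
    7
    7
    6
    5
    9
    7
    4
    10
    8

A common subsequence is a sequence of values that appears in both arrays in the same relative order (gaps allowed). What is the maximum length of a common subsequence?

7

Let dp[i][j] be the LCS length of the first i values of A and the first j values of B. dp[i][j] = dp[i-1][j-1]+1 when the i-th and j-th values match, else max(dp[i-1][j], dp[i][j-1]).
    · 10  6  7  7  7  6  5  9  7  4 10  8
 ·  0  0  0  0  0  0  0  0  0  0  0  0  0
10  0  1  1  1  1  1  1  1  1  1  1  1  1
 5  0  1  1  1  1  1  1  2  2  2  2  2  2
 6  0  1  2  2  2  2  2  2  2  2  2  2  2
 9  0  1  2  2  2  2  2  2  3  3  3  3  3
 5  0  1  2  2  2  2  2  3  3  3  3  3  3
 9  0  1  2  2  2  2  2  3  4  4  4  4  4
 7  0  1  2  3  3  3  3  3  4  5  5  5  5
 9  0  1  2  3  3  3  3  3  4  5  5  5  5
10  0  1  2  3  3  3  3  3  4  5  5  6  6
 7  0  1  2  3  4  4  4  4  4  5  5  6  6
 8  0  1  2  3  4  4  4  4  4  5  5  6  7
 8  0  1  2  3  4  4  4  4  4  5  5  6  7
dp[12][12] = 7. One LCS (by backtracking along matches): 10, 6, 5, 9, 7, 10, 8.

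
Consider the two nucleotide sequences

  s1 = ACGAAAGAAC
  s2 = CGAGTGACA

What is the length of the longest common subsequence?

Pick C at s1[2]=s2[1], G at s1[3]=s2[2], A at s1[4]=s2[3], G at s1[7]=s2[6], A at s1[8]=s2[7], A at s1[9]=s2[9]; all 6 bases appear in both, in order. dp[10][9] = 6 confirms this is the maximum.

6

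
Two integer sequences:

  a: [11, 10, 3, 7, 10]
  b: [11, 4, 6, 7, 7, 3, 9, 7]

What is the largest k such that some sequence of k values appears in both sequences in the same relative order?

Pick 11 at a[1]=b[1] → 3 at a[3]=b[6] → 7 at a[4]=b[8]; all 3 values appear in both, in order, and the DP table's final entry dp[5][8] is also 3, so no common subsequence is longer.

3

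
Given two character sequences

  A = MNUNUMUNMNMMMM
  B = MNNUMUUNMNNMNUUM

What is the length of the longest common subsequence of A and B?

11

Taking M [1,1], N [2,2], N [4,3], U [5,4], M [6,5], U [7,7], N [8,8], M [9,9], N [10,11], M [11,12], M [14,16] gives a common subsequence of length 11. dp[14][16] = 11 confirms this is the maximum.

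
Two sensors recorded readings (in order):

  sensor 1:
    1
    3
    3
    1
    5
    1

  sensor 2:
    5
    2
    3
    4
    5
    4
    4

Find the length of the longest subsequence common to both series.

2

Taking 3 at sensor 1[2]=sensor 2[3], 5 at sensor 1[5]=sensor 2[5] gives a common subsequence of length 2, and the DP table's final entry dp[6][7] is also 2, so no common subsequence is longer.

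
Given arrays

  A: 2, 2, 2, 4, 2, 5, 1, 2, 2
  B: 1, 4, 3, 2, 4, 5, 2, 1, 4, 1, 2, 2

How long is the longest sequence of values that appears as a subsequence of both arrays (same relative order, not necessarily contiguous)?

6

Let dp[i][j] be the LCS length of the first i values of A and the first j values of B. dp[i][j] = dp[i-1][j-1]+1 when the i-th and j-th values match, else max(dp[i-1][j], dp[i][j-1]).
    ·  1  4  3  2  4  5  2  1  4  1  2  2
 ·  0  0  0  0  0  0  0  0  0  0  0  0  0
 2  0  0  0  0  1  1  1  1  1  1  1  1  1
 2  0  0  0  0  1  1  1  2  2  2  2  2  2
 2  0  0  0  0  1  1  1  2  2  2  2  3  3
 4  0  0  1  1  1  2  2  2  2  3  3  3  3
 2  0  0  1  1  2  2  2  3  3  3  3  4  4
 5  0  0  1  1  2  2  3  3  3  3  3  4  4
 1  0  1  1  1  2  2  3  3  4  4  4  4  4
 2  0  1  1  1  2  2  3  4  4  4  4  5  5
 2  0  1  1  1  2  2  3  4  4  4  4  5  6
dp[9][12] = 6. One LCS (by backtracking along matches): 2, 2, 4, 1, 2, 2.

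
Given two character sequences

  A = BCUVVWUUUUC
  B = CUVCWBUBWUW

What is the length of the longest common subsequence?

6

Let dp[i][j] be the LCS length of the first i characters of A and the first j characters of B. dp[i][j] = dp[i-1][j-1]+1 when the i-th and j-th characters match, else max(dp[i-1][j], dp[i][j-1]).
    ·  C  U  V  C  W  B  U  B  W  U  W
 ·  0  0  0  0  0  0  0  0  0  0  0  0
 B  0  0  0  0  0  0  1  1  1  1  1  1
 C  0  1  1  1  1  1  1  1  1  1  1  1
 U  0  1  2  2  2  2  2  2  2  2  2  2
 V  0  1  2  3  3  3  3  3  3  3  3  3
 V  0  1  2  3  3  3  3  3  3  3  3  3
 W  0  1  2  3  3  4  4  4  4  4  4  4
 U  0  1  2  3  3  4  4  5  5  5  5  5
 U  0  1  2  3  3  4  4  5  5  5  6  6
 U  0  1  2  3  3  4  4  5  5  5  6  6
 U  0  1  2  3  3  4  4  5  5  5  6  6
 C  0  1  2  3  4  4  4  5  5  5  6  6
dp[11][11] = 6. One LCS (by backtracking along matches): CUVWUU.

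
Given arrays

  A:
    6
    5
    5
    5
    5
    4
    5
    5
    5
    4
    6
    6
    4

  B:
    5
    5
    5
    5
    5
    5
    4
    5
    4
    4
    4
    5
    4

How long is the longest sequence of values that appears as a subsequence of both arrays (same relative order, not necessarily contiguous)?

9

Pick 5 at A[2]=B[1], then 5 at A[3]=B[2], then 5 at A[4]=B[3], then 5 at A[5]=B[4], then 5 at A[7]=B[5], then 5 at A[8]=B[6], then 5 at A[9]=B[8], then 4 at A[10]=B[11], then 4 at A[13]=B[13]; all 9 values appear in both, in order, and the DP table's final entry dp[13][13] is also 9, so no common subsequence is longer.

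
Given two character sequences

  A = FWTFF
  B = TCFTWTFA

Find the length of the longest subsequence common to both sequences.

4

One common subsequence of length 4: F at A[1]=B[3], W at A[2]=B[5], T at A[3]=B[6], F at A[4]=B[7]. dp[5][8] = 4 confirms this is the maximum.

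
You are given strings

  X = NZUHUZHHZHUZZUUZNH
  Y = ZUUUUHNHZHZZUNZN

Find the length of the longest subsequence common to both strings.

Pick Z (X #2, Y #1); then U (X #3, Y #4); then U (X #5, Y #5); then H (X #7, Y #6); then H (X #8, Y #8); then Z (X #9, Y #9); then H (X #10, Y #10); then Z (X #12, Y #11); then Z (X #13, Y #12); then U (X #14, Y #13); then Z (X #16, Y #15); then N (X #17, Y #16); all 12 characters appear in both, in order. Since dp[18][16] = 12, nothing longer is possible.

12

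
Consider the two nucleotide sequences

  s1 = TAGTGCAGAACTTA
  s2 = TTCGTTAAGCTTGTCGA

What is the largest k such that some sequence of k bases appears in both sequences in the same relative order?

One common subsequence of length 10: T at s1[1]=s2[1] → T at s1[4]=s2[2] → C at s1[6]=s2[3] → G at s1[8]=s2[4] → A at s1[9]=s2[7] → A at s1[10]=s2[8] → C at s1[11]=s2[10] → T at s1[12]=s2[12] → T at s1[13]=s2[14] → A at s1[14]=s2[17]. dp[14][17] = 10 confirms this is the maximum.

10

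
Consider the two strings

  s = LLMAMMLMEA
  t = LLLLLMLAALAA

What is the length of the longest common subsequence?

6

One common subsequence of length 6: L (s #1, t #4), then L (s #2, t #5), then M (s #3, t #6), then A (s #4, t #9), then L (s #7, t #10), then A (s #10, t #12), and the DP table's final entry dp[10][12] is also 6, so no common subsequence is longer.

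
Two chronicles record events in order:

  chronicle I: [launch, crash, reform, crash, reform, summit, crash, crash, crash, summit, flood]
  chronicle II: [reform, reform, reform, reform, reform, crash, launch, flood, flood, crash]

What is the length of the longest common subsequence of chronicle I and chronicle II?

4

Match reform [3,4] → reform [5,5] → crash [7,6] → crash [9,10] — 4 events in the same relative order in both. The LCS DP gives dp[11][10] = 4, so this is optimal.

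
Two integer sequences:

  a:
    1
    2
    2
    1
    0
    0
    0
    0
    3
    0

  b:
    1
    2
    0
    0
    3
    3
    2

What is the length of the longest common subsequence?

Let dp[i][j] be the LCS length of the first i values of a and the first j values of b. dp[i][j] = dp[i-1][j-1]+1 when the i-th and j-th values match, else max(dp[i-1][j], dp[i][j-1]).
    ·  1  2  0  0  3  3  2
 ·  0  0  0  0  0  0  0  0
 1  0  1  1  1  1  1  1  1
 2  0  1  2  2  2  2  2  2
 2  0  1  2  2  2  2  2  3
 1  0  1  2  2  2  2  2  3
 0  0  1  2  3  3  3  3  3
 0  0  1  2  3  4  4  4  4
 0  0  1  2  3  4  4  4  4
 0  0  1  2  3  4  4  4  4
 3  0  1  2  3  4  5  5  5
 0  0  1  2  3  4  5  5  5
dp[10][7] = 5. One LCS (by backtracking along matches): 1, 2, 0, 0, 3.

5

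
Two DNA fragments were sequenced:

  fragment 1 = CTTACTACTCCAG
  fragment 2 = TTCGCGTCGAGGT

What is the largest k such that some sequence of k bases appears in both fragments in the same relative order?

Match T (fragment 1 #2, fragment 2 #1), then T (fragment 1 #3, fragment 2 #2), then C (fragment 1 #5, fragment 2 #3), then C (fragment 1 #8, fragment 2 #5), then T (fragment 1 #9, fragment 2 #7), then C (fragment 1 #10, fragment 2 #8), then A (fragment 1 #12, fragment 2 #10), then G (fragment 1 #13, fragment 2 #12) — 8 bases in the same relative order in both, and the DP table's final entry dp[13][13] is also 8, so no common subsequence is longer.

8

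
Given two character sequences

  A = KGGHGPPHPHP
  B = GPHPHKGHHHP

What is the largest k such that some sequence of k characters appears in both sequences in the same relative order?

6

Pick K [1,6]; then G [3,7]; then H [4,8]; then H [8,9]; then H [10,10]; then P [11,11]; all 6 characters appear in both, in order. Since dp[11][11] = 6, nothing longer is possible.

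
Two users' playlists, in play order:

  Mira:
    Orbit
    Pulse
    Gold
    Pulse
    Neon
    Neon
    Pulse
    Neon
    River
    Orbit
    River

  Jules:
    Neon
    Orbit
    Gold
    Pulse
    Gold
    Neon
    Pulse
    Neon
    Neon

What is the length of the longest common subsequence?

Match Orbit [1,2] → Pulse [2,4] → Gold [3,5] → Pulse [4,7] → Neon [6,8] → Neon [8,9] — 6 songs in the same relative order in both. dp[11][9] = 6 confirms this is the maximum.

6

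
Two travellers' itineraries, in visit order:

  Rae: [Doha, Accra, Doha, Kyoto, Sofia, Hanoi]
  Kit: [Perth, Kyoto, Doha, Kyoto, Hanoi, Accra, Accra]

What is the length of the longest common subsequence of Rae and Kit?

3

One common subsequence of length 3: Doha at Rae[3]=Kit[3], Kyoto at Rae[4]=Kit[4], Hanoi at Rae[6]=Kit[5]. Since dp[6][7] = 3, nothing longer is possible.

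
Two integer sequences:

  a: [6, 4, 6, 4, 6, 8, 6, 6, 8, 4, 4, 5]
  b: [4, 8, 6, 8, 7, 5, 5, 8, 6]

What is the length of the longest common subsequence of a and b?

One common subsequence of length 5: 4 [4,1], then 8 [6,2], then 6 [8,3], then 8 [9,4], then 5 [12,7]. dp[12][9] = 5 confirms this is the maximum.

5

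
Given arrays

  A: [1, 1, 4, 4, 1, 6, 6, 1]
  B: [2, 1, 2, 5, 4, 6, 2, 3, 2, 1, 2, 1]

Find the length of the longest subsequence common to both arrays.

Let dp[i][j] be the LCS length of the first i values of A and the first j values of B. dp[i][j] = dp[i-1][j-1]+1 when the i-th and j-th values match, else max(dp[i-1][j], dp[i][j-1]).
    ·  2  1  2  5  4  6  2  3  2  1  2  1
 ·  0  0  0  0  0  0  0  0  0  0  0  0  0
 1  0  0  1  1  1  1  1  1  1  1  1  1  1
 1  0  0  1  1  1  1  1  1  1  1  2  2  2
 4  0  0  1  1  1  2  2  2  2  2  2  2  2
 4  0  0  1  1  1  2  2  2  2  2  2  2  2
 1  0  0  1  1  1  2  2  2  2  2  3  3  3
 6  0  0  1  1  1  2  3  3  3  3  3  3  3
 6  0  0  1  1  1  2  3  3  3  3  3  3  3
 1  0  0  1  1  1  2  3  3  3  3  4  4  4
dp[8][12] = 4. One LCS (by backtracking along matches): 1, 4, 1, 1.

4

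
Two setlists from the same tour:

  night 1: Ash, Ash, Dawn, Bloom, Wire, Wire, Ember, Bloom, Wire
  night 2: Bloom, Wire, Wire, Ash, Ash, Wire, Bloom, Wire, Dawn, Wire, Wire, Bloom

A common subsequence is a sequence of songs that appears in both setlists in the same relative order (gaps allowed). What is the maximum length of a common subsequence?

Match Ash [1,4] → Ash [2,5] → Dawn [3,9] → Wire [5,10] → Wire [6,11] → Bloom [8,12] — 6 songs in the same relative order in both. dp[9][12] = 6 confirms this is the maximum.

6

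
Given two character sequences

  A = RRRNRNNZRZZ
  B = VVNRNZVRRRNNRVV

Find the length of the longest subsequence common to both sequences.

7

Pick R [1,4], R [2,8], R [3,9], R [5,10], N [6,11], N [7,12], R [9,13]; all 7 characters appear in both, in order. The LCS DP gives dp[11][15] = 7, so this is optimal.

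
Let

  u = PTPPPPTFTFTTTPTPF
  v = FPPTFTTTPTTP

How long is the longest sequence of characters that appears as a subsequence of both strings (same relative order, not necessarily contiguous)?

Match P at u[5]=v[2]; then P at u[6]=v[3]; then T at u[7]=v[4]; then F at u[8]=v[5]; then T at u[9]=v[6]; then T at u[11]=v[7]; then T at u[12]=v[8]; then T at u[13]=v[10]; then T at u[15]=v[11]; then P at u[16]=v[12] — 10 characters in the same relative order in both, and the DP table's final entry dp[17][12] is also 10, so no common subsequence is longer.

10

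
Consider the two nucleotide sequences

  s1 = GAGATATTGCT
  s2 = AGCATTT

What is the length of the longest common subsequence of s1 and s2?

6

Let dp[i][j] be the LCS length of the first i bases of s1 and the first j bases of s2. dp[i][j] = dp[i-1][j-1]+1 when the i-th and j-th bases match, else max(dp[i-1][j], dp[i][j-1]).
    ·  A  G  C  A  T  T  T
 ·  0  0  0  0  0  0  0  0
 G  0  0  1  1  1  1  1  1
 A  0  1  1  1  2  2  2  2
 G  0  1  2  2  2  2  2  2
 A  0  1  2  2  3  3  3  3
 T  0  1  2  2  3  4  4  4
 A  0  1  2  2  3  4  4  4
 T  0  1  2  2  3  4  5  5
 T  0  1  2  2  3  4  5  6
 G  0  1  2  2  3  4  5  6
 C  0  1  2  3  3  4  5  6
 T  0  1  2  3  3  4  5  6
dp[11][7] = 6. One LCS (by backtracking along matches): AGATTT.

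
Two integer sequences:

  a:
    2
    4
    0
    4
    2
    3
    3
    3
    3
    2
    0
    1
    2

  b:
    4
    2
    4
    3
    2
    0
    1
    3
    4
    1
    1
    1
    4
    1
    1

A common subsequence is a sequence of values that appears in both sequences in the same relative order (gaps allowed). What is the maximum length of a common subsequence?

One common subsequence of length 6: 2 at a[1]=b[2] → 4 at a[4]=b[3] → 3 at a[9]=b[4] → 2 at a[10]=b[5] → 0 at a[11]=b[6] → 1 at a[12]=b[15]. Since dp[13][15] = 6, nothing longer is possible.

6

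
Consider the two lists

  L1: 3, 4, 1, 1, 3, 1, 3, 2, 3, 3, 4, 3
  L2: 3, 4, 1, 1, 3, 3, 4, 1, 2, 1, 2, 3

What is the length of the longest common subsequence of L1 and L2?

One common subsequence of length 8: 3 (L1 #1, L2 #1); then 4 (L1 #2, L2 #2); then 1 (L1 #3, L2 #3); then 1 (L1 #4, L2 #4); then 3 (L1 #5, L2 #6); then 1 (L1 #6, L2 #10); then 2 (L1 #8, L2 #11); then 3 (L1 #12, L2 #12), and the DP table's final entry dp[12][12] is also 8, so no common subsequence is longer.

8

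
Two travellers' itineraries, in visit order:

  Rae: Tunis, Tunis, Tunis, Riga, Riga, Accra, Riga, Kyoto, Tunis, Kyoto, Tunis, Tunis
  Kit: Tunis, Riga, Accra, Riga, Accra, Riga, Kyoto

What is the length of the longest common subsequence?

6

Pick Tunis at Rae[3]=Kit[1] → Riga at Rae[4]=Kit[2] → Riga at Rae[5]=Kit[4] → Accra at Rae[6]=Kit[5] → Riga at Rae[7]=Kit[6] → Kyoto at Rae[10]=Kit[7]; all 6 stops appear in both, in order. Since dp[12][7] = 6, nothing longer is possible.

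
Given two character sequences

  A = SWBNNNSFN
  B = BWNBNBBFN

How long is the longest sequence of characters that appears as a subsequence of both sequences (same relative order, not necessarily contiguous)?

Let dp[i][j] be the LCS length of the first i characters of A and the first j characters of B. dp[i][j] = dp[i-1][j-1]+1 when the i-th and j-th characters match, else max(dp[i-1][j], dp[i][j-1]).
    ·  B  W  N  B  N  B  B  F  N
 ·  0  0  0  0  0  0  0  0  0  0
 S  0  0  0  0  0  0  0  0  0  0
 W  0  0  1  1  1  1  1  1  1  1
 B  0  1  1  1  2  2  2  2  2  2
 N  0  1  1  2  2  3  3  3  3  3
 N  0  1  1  2  2  3  3  3  3  4
 N  0  1  1  2  2  3  3  3  3  4
 S  0  1  1  2  2  3  3  3  3  4
 F  0  1  1  2  2  3  3  3  4  4
 N  0  1  1  2  2  3  3  3  4  5
dp[9][9] = 5. One LCS (by backtracking along matches): WBNFN.

5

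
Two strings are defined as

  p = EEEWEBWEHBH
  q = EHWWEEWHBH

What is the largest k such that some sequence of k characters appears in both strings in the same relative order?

7

Match E (p #1, q #1), then E (p #3, q #5), then E (p #5, q #6), then W (p #7, q #7), then H (p #9, q #8), then B (p #10, q #9), then H (p #11, q #10) — 7 characters in the same relative order in both. The LCS DP gives dp[11][10] = 7, so this is optimal.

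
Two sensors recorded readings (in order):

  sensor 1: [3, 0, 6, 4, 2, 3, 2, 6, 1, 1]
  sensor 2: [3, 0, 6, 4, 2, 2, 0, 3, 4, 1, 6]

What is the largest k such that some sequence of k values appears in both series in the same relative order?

Taking 3 [1,1] → 0 [2,2] → 6 [3,3] → 4 [4,4] → 2 [5,6] → 3 [6,8] → 6 [8,11] gives a common subsequence of length 7, and the DP table's final entry dp[10][11] is also 7, so no common subsequence is longer.

7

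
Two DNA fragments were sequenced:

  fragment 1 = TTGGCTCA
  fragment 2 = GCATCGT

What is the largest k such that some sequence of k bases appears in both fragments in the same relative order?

4

Let dp[i][j] be the LCS length of the first i bases of fragment 1 and the first j bases of fragment 2. dp[i][j] = dp[i-1][j-1]+1 when the i-th and j-th bases match, else max(dp[i-1][j], dp[i][j-1]).
    ·  G  C  A  T  C  G  T
 ·  0  0  0  0  0  0  0  0
 T  0  0  0  0  1  1  1  1
 T  0  0  0  0  1  1  1  2
 G  0  1  1  1  1  1  2  2
 G  0  1  1  1  1  1  2  2
 C  0  1  2  2  2  2  2  2
 T  0  1  2  2  3  3  3  3
 C  0  1  2  2  3  4  4  4
 A  0  1  2  3  3  4  4  4
dp[8][7] = 4. One LCS (by backtracking along matches): GCTC.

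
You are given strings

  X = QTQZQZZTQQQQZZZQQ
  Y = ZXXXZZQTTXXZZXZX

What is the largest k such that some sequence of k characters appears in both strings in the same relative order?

One common subsequence of length 7: Z (X #4, Y #1) → Z (X #6, Y #5) → Z (X #7, Y #6) → T (X #8, Y #9) → Z (X #13, Y #12) → Z (X #14, Y #13) → Z (X #15, Y #15). dp[17][16] = 7 confirms this is the maximum.

7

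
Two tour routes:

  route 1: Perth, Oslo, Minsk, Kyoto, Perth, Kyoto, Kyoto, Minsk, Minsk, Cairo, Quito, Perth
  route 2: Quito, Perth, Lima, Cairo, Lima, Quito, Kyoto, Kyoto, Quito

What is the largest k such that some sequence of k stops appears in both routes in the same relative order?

Taking Perth at route 1[1]=route 2[2], then Kyoto at route 1[6]=route 2[7], then Kyoto at route 1[7]=route 2[8], then Quito at route 1[11]=route 2[9] gives a common subsequence of length 4. The LCS DP gives dp[12][9] = 4, so this is optimal.

4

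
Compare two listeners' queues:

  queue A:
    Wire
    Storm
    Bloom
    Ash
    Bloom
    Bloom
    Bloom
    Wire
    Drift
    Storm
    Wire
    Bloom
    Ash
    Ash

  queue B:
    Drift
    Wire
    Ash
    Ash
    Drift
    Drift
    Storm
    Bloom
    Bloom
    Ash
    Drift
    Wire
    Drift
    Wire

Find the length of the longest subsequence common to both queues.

One common subsequence of length 7: Wire at queue A[1]=queue B[2], Storm at queue A[2]=queue B[7], Bloom at queue A[3]=queue B[9], Ash at queue A[4]=queue B[10], Wire at queue A[8]=queue B[12], Drift at queue A[9]=queue B[13], Wire at queue A[11]=queue B[14]. Since dp[14][14] = 7, nothing longer is possible.

7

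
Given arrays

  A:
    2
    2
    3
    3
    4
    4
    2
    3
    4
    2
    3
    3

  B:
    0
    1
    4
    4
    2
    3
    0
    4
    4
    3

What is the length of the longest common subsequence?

6

Let dp[i][j] be the LCS length of the first i values of A and the first j values of B. dp[i][j] = dp[i-1][j-1]+1 when the i-th and j-th values match, else max(dp[i-1][j], dp[i][j-1]).
    ·  0  1  4  4  2  3  0  4  4  3
 ·  0  0  0  0  0  0  0  0  0  0  0
 2  0  0  0  0  0  1  1  1  1  1  1
 2  0  0  0  0  0  1  1  1  1  1  1
 3  0  0  0  0  0  1  2  2  2  2  2
 3  0  0  0  0  0  1  2  2  2  2  3
 4  0  0  0  1  1  1  2  2  3  3  3
 4  0  0  0  1  2  2  2  2  3  4  4
 2  0  0  0  1  2  3  3  3  3  4  4
 3  0  0  0  1  2  3  4  4  4  4  5
 4  0  0  0  1  2  3  4  4  5  5  5
 2  0  0  0  1  2  3  4  4  5  5  5
 3  0  0  0  1  2  3  4  4  5  5  6
 3  0  0  0  1  2  3  4  4  5  5  6
dp[12][10] = 6. One LCS (by backtracking along matches): 4, 4, 2, 3, 4, 3.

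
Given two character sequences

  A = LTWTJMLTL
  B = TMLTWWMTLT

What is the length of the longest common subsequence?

One common subsequence of length 6: L [1,3], T [2,4], W [3,6], T [4,8], L [7,9], T [8,10]. The LCS DP gives dp[9][10] = 6, so this is optimal.

6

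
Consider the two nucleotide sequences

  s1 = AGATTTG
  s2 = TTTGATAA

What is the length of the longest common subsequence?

4

Let dp[i][j] be the LCS length of the first i bases of s1 and the first j bases of s2. dp[i][j] = dp[i-1][j-1]+1 when the i-th and j-th bases match, else max(dp[i-1][j], dp[i][j-1]).
    ·  T  T  T  G  A  T  A  A
 ·  0  0  0  0  0  0  0  0  0
 A  0  0  0  0  0  1  1  1  1
 G  0  0  0  0  1  1  1  1  1
 A  0  0  0  0  1  2  2  2  2
 T  0  1  1  1  1  2  3  3  3
 T  0  1  2  2  2  2  3  3  3
 T  0  1  2  3  3  3  3  3  3
 G  0  1  2  3  4  4  4  4  4
dp[7][8] = 4. One LCS (by backtracking along matches): TTTG.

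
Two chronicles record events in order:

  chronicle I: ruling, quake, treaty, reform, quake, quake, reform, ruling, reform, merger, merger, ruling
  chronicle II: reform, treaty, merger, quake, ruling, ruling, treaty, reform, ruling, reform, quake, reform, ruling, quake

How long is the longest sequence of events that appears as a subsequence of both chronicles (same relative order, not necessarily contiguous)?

Match ruling [1,6], treaty [3,7], reform [4,10], quake [6,11], reform [7,12], ruling [8,13] — 6 events in the same relative order in both, and the DP table's final entry dp[12][14] is also 6, so no common subsequence is longer.

6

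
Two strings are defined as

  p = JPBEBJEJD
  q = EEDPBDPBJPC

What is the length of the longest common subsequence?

Taking P (p #2, q #4), then B (p #3, q #5), then B (p #5, q #8), then J (p #6, q #9) gives a common subsequence of length 4. dp[9][11] = 4 confirms this is the maximum.

4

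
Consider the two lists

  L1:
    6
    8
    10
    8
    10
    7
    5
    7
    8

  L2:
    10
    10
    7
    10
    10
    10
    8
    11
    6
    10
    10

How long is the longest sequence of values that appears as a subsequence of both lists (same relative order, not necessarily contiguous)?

4

Pick 10 (L1 #3, L2 #1); then 10 (L1 #5, L2 #2); then 7 (L1 #6, L2 #3); then 8 (L1 #9, L2 #7); all 4 values appear in both, in order, and the DP table's final entry dp[9][11] is also 4, so no common subsequence is longer.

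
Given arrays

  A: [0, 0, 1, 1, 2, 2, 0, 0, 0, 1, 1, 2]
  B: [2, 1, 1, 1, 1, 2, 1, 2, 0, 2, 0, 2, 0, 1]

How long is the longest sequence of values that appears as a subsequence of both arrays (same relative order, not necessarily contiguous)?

One common subsequence of length 8: 1 at A[3]=B[4], 1 at A[4]=B[5], 2 at A[5]=B[6], 2 at A[6]=B[8], 0 at A[7]=B[9], 0 at A[8]=B[11], 0 at A[9]=B[13], 1 at A[11]=B[14]. The LCS DP gives dp[12][14] = 8, so this is optimal.

8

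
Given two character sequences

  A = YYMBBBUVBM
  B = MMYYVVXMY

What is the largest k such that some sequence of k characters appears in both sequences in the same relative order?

Match Y at A[1]=B[3] → Y at A[2]=B[4] → V at A[8]=B[6] → M at A[10]=B[8] — 4 characters in the same relative order in both. Since dp[10][9] = 4, nothing longer is possible.

4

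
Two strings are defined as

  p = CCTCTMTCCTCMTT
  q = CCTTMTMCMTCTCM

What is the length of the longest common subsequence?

11

One common subsequence of length 11: C at p[1]=q[1], C at p[2]=q[2], T at p[3]=q[3], T at p[5]=q[4], M at p[6]=q[5], T at p[7]=q[6], C at p[8]=q[8], C at p[9]=q[11], T at p[10]=q[12], C at p[11]=q[13], M at p[12]=q[14]. dp[14][14] = 11 confirms this is the maximum.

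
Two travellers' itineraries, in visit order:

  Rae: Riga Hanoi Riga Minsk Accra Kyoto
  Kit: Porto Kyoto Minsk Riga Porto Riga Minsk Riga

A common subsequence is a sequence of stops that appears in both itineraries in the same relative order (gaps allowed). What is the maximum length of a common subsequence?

Pick Riga (Rae #1, Kit #4) → Riga (Rae #3, Kit #6) → Minsk (Rae #4, Kit #7); all 3 stops appear in both, in order. dp[6][8] = 3 confirms this is the maximum.

3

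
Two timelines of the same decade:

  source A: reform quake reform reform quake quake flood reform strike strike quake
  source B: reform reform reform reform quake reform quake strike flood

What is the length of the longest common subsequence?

Pick reform (source A #1, source B #2); then reform (source A #3, source B #3); then reform (source A #4, source B #4); then quake (source A #5, source B #5); then quake (source A #6, source B #7); then flood (source A #7, source B #9); all 6 events appear in both, in order. The LCS DP gives dp[11][9] = 6, so this is optimal.

6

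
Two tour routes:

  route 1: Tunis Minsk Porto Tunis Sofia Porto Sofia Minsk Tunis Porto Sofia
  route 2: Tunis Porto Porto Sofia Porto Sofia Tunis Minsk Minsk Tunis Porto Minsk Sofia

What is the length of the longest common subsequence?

Match Tunis at route 1[1]=route 2[1], Porto at route 1[3]=route 2[3], Sofia at route 1[5]=route 2[4], Porto at route 1[6]=route 2[5], Sofia at route 1[7]=route 2[6], Minsk at route 1[8]=route 2[9], Tunis at route 1[9]=route 2[10], Porto at route 1[10]=route 2[11], Sofia at route 1[11]=route 2[13] — 9 stops in the same relative order in both, and the DP table's final entry dp[11][13] is also 9, so no common subsequence is longer.

9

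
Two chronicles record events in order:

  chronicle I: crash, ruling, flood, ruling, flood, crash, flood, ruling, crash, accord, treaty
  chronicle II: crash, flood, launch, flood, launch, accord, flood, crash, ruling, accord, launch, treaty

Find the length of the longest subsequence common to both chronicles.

Pick crash (chronicle I #1, chronicle II #1), flood (chronicle I #3, chronicle II #4), flood (chronicle I #5, chronicle II #7), crash (chronicle I #6, chronicle II #8), ruling (chronicle I #8, chronicle II #9), accord (chronicle I #10, chronicle II #10), treaty (chronicle I #11, chronicle II #12); all 7 events appear in both, in order. dp[11][12] = 7 confirms this is the maximum.

7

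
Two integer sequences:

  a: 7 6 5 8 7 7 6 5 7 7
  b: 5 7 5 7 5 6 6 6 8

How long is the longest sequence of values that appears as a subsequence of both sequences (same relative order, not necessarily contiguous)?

Let dp[i][j] be the LCS length of the first i values of a and the first j values of b. dp[i][j] = dp[i-1][j-1]+1 when the i-th and j-th values match, else max(dp[i-1][j], dp[i][j-1]).
    ·  5  7  5  7  5  6  6  6  8
 ·  0  0  0  0  0  0  0  0  0  0
 7  0  0  1  1  1  1  1  1  1  1
 6  0  0  1  1  1  1  2  2  2  2
 5  0  1  1  2  2  2  2  2  2  2
 8  0  1  1  2  2  2  2  2  2  3
 7  0  1  2  2  3  3  3  3  3  3
 7  0  1  2  2  3  3  3  3  3  3
 6  0  1  2  2  3  3  4  4  4  4
 5  0  1  2  3  3  4  4  4  4  4
 7  0  1  2  3  4  4  4  4  4  4
 7  0  1  2  3  4  4  4  4  4  4
dp[10][9] = 4. One LCS (by backtracking along matches): 7, 5, 7, 6.

4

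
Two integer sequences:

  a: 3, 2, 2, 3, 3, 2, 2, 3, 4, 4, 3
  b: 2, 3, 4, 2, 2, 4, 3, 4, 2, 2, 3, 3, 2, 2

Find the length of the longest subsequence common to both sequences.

8

One common subsequence of length 8: 3 [1,2]; then 2 [2,4]; then 2 [3,5]; then 3 [4,7]; then 2 [6,9]; then 2 [7,10]; then 3 [8,11]; then 3 [11,12]. The LCS DP gives dp[11][14] = 8, so this is optimal.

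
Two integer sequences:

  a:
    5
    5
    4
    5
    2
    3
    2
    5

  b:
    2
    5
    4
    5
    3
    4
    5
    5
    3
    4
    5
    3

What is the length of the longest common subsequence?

6

Let dp[i][j] be the LCS length of the first i values of a and the first j values of b. dp[i][j] = dp[i-1][j-1]+1 when the i-th and j-th values match, else max(dp[i-1][j], dp[i][j-1]).
    ·  2  5  4  5  3  4  5  5  3  4  5  3
 ·  0  0  0  0  0  0  0  0  0  0  0  0  0
 5  0  0  1  1  1  1  1  1  1  1  1  1  1
 5  0  0  1  1  2  2  2  2  2  2  2  2  2
 4  0  0  1  2  2  2  3  3  3  3  3  3  3
 5  0  0  1  2  3  3  3  4  4  4  4  4  4
 2  0  1  1  2  3  3  3  4  4  4  4  4  4
 3  0  1  1  2  3  4  4  4  4  5  5  5  5
 2  0  1  1  2  3  4  4  4  4  5  5  5  5
 5  0  1  2  2  3  4  4  5  5  5  5  6  6
dp[8][12] = 6. One LCS (by backtracking along matches): 5, 5, 4, 5, 3, 5.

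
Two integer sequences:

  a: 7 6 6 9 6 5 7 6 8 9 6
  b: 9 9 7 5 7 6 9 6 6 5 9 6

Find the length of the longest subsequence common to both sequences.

7

Let dp[i][j] be the LCS length of the first i values of a and the first j values of b. dp[i][j] = dp[i-1][j-1]+1 when the i-th and j-th values match, else max(dp[i-1][j], dp[i][j-1]).
    ·  9  9  7  5  7  6  9  6  6  5  9  6
 ·  0  0  0  0  0  0  0  0  0  0  0  0  0
 7  0  0  0  1  1  1  1  1  1  1  1  1  1
 6  0  0  0  1  1  1  2  2  2  2  2  2  2
 6  0  0  0  1  1  1  2  2  3  3  3  3  3
 9  0  1  1  1  1  1  2  3  3  3  3  4  4
 6  0  1  1  1  1  1  2  3  4  4  4  4  5
 5  0  1  1  1  2  2  2  3  4  4  5  5  5
 7  0  1  1  2  2  3  3  3  4  4  5  5  5
 6  0  1  1  2  2  3  4  4  4  5  5  5  6
 8  0  1  1  2  2  3  4  4  4  5  5  5  6
 9  0  1  2  2  2  3  4  5  5  5  5  6  6
 6  0  1  2  2  2  3  4  5  6  6  6  6  7
dp[11][12] = 7. One LCS (by backtracking along matches): 7, 6, 6, 6, 5, 9, 6.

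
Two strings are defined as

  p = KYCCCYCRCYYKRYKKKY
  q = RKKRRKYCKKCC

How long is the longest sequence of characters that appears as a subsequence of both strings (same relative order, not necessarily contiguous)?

Taking K [1,3] → R [8,5] → K [12,6] → Y [14,7] → K [15,9] → K [16,10] gives a common subsequence of length 6. dp[18][12] = 6 confirms this is the maximum.

6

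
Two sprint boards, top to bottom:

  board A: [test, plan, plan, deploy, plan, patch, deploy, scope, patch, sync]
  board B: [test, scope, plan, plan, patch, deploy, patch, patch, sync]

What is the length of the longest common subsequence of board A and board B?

7

Match test (board A #1, board B #1); then plan (board A #2, board B #3); then plan (board A #3, board B #4); then deploy (board A #4, board B #6); then patch (board A #6, board B #7); then patch (board A #9, board B #8); then sync (board A #10, board B #9) — 7 tasks in the same relative order in both. The LCS DP gives dp[10][9] = 7, so this is optimal.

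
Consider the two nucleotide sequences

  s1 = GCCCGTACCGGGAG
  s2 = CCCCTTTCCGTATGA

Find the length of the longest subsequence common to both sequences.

One common subsequence of length 9: C [2,2] → C [3,3] → C [4,4] → T [6,7] → C [8,8] → C [9,9] → G [10,10] → G [12,14] → A [13,15], and the DP table's final entry dp[14][15] is also 9, so no common subsequence is longer.

9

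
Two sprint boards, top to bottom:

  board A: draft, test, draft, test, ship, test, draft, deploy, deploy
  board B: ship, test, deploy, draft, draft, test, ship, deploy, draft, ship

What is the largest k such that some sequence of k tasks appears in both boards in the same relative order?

5

Match draft at board A[1]=board B[4], then draft at board A[3]=board B[5], then test at board A[4]=board B[6], then ship at board A[5]=board B[7], then draft at board A[7]=board B[9] — 5 tasks in the same relative order in both, and the DP table's final entry dp[9][10] is also 5, so no common subsequence is longer.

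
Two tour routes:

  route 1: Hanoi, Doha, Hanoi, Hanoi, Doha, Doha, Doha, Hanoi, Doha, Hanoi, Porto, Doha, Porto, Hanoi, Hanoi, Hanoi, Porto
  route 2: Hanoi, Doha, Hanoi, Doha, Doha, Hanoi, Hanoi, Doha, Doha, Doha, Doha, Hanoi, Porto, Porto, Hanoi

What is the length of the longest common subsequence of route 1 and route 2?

12

One common subsequence of length 12: Hanoi (route 1 #1, route 2 #3), Doha (route 1 #2, route 2 #5), Hanoi (route 1 #3, route 2 #6), Hanoi (route 1 #4, route 2 #7), Doha (route 1 #5, route 2 #8), Doha (route 1 #6, route 2 #9), Doha (route 1 #7, route 2 #10), Doha (route 1 #9, route 2 #11), Hanoi (route 1 #10, route 2 #12), Porto (route 1 #11, route 2 #13), Porto (route 1 #13, route 2 #14), Hanoi (route 1 #16, route 2 #15). dp[17][15] = 12 confirms this is the maximum.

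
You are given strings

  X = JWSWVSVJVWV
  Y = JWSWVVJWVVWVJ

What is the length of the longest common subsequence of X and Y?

Pick J at X[1]=Y[1], then W at X[2]=Y[2], then S at X[3]=Y[3], then W at X[4]=Y[4], then V at X[5]=Y[5], then V at X[7]=Y[6], then J at X[8]=Y[7], then V at X[9]=Y[10], then W at X[10]=Y[11], then V at X[11]=Y[12]; all 10 characters appear in both, in order, and the DP table's final entry dp[11][13] is also 10, so no common subsequence is longer.

10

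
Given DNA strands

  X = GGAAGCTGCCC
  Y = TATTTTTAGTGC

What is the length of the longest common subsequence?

6

One common subsequence of length 6: A (X #3, Y #2); then A (X #4, Y #8); then G (X #5, Y #9); then T (X #7, Y #10); then G (X #8, Y #11); then C (X #11, Y #12). dp[11][12] = 6 confirms this is the maximum.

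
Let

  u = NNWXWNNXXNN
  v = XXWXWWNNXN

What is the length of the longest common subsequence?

Pick W [3,3] → X [4,4] → W [5,6] → N [6,7] → N [7,8] → X [9,9] → N [11,10]; all 7 characters appear in both, in order. The LCS DP gives dp[11][10] = 7, so this is optimal.

7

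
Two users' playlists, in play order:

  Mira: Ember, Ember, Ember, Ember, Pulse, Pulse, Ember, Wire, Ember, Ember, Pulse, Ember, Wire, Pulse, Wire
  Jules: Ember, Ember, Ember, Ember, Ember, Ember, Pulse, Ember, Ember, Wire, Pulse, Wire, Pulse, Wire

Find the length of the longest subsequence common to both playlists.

11

Taking Ember (Mira #1, Jules #3), Ember (Mira #2, Jules #4), Ember (Mira #3, Jules #5), Ember (Mira #4, Jules #6), Pulse (Mira #5, Jules #7), Ember (Mira #7, Jules #9), Wire (Mira #8, Jules #10), Pulse (Mira #11, Jules #11), Wire (Mira #13, Jules #12), Pulse (Mira #14, Jules #13), Wire (Mira #15, Jules #14) gives a common subsequence of length 11. dp[15][14] = 11 confirms this is the maximum.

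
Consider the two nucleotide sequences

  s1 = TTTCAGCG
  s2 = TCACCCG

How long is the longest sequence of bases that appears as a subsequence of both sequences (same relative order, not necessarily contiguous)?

Let dp[i][j] be the LCS length of the first i bases of s1 and the first j bases of s2. dp[i][j] = dp[i-1][j-1]+1 when the i-th and j-th bases match, else max(dp[i-1][j], dp[i][j-1]).
    ·  T  C  A  C  C  C  G
 ·  0  0  0  0  0  0  0  0
 T  0  1  1  1  1  1  1  1
 T  0  1  1  1  1  1  1  1
 T  0  1  1  1  1  1  1  1
 C  0  1  2  2  2  2  2  2
 A  0  1  2  3  3  3  3  3
 G  0  1  2  3  3  3  3  4
 C  0  1  2  3  4  4  4  4
 G  0  1  2  3  4  4  4  5
dp[8][7] = 5. One LCS (by backtracking along matches): TCACG.

5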